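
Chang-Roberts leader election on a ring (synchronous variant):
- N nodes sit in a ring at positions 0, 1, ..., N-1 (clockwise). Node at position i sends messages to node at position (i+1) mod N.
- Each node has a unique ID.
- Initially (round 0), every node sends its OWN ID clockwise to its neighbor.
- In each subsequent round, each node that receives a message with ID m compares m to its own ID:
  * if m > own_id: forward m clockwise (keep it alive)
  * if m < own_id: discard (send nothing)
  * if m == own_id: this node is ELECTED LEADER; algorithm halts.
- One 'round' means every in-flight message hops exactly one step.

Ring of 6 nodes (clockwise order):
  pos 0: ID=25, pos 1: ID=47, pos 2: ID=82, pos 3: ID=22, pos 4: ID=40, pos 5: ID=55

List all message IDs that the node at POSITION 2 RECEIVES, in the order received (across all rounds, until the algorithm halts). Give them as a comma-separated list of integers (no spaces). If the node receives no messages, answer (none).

Round 1: pos1(id47) recv 25: drop; pos2(id82) recv 47: drop; pos3(id22) recv 82: fwd; pos4(id40) recv 22: drop; pos5(id55) recv 40: drop; pos0(id25) recv 55: fwd
Round 2: pos4(id40) recv 82: fwd; pos1(id47) recv 55: fwd
Round 3: pos5(id55) recv 82: fwd; pos2(id82) recv 55: drop
Round 4: pos0(id25) recv 82: fwd
Round 5: pos1(id47) recv 82: fwd
Round 6: pos2(id82) recv 82: ELECTED

Answer: 47,55,82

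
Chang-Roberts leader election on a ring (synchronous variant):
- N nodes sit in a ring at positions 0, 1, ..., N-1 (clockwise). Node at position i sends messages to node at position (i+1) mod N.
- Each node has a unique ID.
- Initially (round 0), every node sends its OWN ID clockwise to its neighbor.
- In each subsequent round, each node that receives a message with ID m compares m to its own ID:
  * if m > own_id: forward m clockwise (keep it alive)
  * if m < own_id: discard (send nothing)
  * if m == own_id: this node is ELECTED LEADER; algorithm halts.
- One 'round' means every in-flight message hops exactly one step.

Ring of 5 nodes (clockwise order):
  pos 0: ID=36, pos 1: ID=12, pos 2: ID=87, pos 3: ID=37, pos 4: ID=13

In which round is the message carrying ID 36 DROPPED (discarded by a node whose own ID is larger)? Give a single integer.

Round 1: pos1(id12) recv 36: fwd; pos2(id87) recv 12: drop; pos3(id37) recv 87: fwd; pos4(id13) recv 37: fwd; pos0(id36) recv 13: drop
Round 2: pos2(id87) recv 36: drop; pos4(id13) recv 87: fwd; pos0(id36) recv 37: fwd
Round 3: pos0(id36) recv 87: fwd; pos1(id12) recv 37: fwd
Round 4: pos1(id12) recv 87: fwd; pos2(id87) recv 37: drop
Round 5: pos2(id87) recv 87: ELECTED
Message ID 36 originates at pos 0; dropped at pos 2 in round 2

Answer: 2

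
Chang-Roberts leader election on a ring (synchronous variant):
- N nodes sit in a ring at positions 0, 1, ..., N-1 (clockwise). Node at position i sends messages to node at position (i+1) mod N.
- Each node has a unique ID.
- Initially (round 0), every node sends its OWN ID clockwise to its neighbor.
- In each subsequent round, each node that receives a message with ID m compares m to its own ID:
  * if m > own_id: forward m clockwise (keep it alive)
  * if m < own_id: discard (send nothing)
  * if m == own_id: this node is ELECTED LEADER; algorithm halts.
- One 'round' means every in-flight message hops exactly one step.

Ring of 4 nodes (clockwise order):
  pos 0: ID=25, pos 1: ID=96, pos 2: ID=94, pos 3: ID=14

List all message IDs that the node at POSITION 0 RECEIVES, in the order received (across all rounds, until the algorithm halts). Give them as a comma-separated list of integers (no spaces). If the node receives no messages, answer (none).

Answer: 14,94,96

Derivation:
Round 1: pos1(id96) recv 25: drop; pos2(id94) recv 96: fwd; pos3(id14) recv 94: fwd; pos0(id25) recv 14: drop
Round 2: pos3(id14) recv 96: fwd; pos0(id25) recv 94: fwd
Round 3: pos0(id25) recv 96: fwd; pos1(id96) recv 94: drop
Round 4: pos1(id96) recv 96: ELECTED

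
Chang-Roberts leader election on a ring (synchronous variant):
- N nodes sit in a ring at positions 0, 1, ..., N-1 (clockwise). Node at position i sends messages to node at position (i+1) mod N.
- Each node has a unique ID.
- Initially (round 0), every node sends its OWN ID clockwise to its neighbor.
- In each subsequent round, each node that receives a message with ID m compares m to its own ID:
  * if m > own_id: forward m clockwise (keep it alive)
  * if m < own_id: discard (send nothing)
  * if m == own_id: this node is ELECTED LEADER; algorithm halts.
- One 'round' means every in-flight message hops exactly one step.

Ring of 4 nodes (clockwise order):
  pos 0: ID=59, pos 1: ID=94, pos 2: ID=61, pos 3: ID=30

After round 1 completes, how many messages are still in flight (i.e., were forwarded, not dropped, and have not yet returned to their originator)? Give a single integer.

Answer: 2

Derivation:
Round 1: pos1(id94) recv 59: drop; pos2(id61) recv 94: fwd; pos3(id30) recv 61: fwd; pos0(id59) recv 30: drop
After round 1: 2 messages still in flight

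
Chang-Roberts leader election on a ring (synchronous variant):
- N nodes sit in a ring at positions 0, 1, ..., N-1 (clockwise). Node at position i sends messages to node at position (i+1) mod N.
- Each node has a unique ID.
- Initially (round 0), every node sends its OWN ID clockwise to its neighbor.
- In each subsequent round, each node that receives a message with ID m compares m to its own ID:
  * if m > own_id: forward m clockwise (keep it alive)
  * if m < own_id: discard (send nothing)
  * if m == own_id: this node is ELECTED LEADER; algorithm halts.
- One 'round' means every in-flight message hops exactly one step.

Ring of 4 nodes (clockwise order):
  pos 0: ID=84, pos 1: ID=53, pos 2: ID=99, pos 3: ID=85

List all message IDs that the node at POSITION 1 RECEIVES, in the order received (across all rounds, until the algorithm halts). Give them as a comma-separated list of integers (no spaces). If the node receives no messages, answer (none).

Answer: 84,85,99

Derivation:
Round 1: pos1(id53) recv 84: fwd; pos2(id99) recv 53: drop; pos3(id85) recv 99: fwd; pos0(id84) recv 85: fwd
Round 2: pos2(id99) recv 84: drop; pos0(id84) recv 99: fwd; pos1(id53) recv 85: fwd
Round 3: pos1(id53) recv 99: fwd; pos2(id99) recv 85: drop
Round 4: pos2(id99) recv 99: ELECTED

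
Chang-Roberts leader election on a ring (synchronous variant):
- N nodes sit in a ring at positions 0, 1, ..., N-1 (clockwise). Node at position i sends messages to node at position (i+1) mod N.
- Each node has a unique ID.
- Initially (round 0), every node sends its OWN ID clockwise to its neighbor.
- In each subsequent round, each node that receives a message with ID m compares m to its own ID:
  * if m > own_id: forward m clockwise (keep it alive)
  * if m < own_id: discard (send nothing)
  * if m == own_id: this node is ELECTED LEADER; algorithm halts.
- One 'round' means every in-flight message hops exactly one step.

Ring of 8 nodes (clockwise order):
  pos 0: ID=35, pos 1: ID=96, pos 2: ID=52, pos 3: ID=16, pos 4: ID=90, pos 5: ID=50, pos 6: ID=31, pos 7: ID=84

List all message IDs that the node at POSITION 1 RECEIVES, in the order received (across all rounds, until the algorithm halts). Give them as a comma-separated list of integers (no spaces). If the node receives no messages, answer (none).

Answer: 35,84,90,96

Derivation:
Round 1: pos1(id96) recv 35: drop; pos2(id52) recv 96: fwd; pos3(id16) recv 52: fwd; pos4(id90) recv 16: drop; pos5(id50) recv 90: fwd; pos6(id31) recv 50: fwd; pos7(id84) recv 31: drop; pos0(id35) recv 84: fwd
Round 2: pos3(id16) recv 96: fwd; pos4(id90) recv 52: drop; pos6(id31) recv 90: fwd; pos7(id84) recv 50: drop; pos1(id96) recv 84: drop
Round 3: pos4(id90) recv 96: fwd; pos7(id84) recv 90: fwd
Round 4: pos5(id50) recv 96: fwd; pos0(id35) recv 90: fwd
Round 5: pos6(id31) recv 96: fwd; pos1(id96) recv 90: drop
Round 6: pos7(id84) recv 96: fwd
Round 7: pos0(id35) recv 96: fwd
Round 8: pos1(id96) recv 96: ELECTED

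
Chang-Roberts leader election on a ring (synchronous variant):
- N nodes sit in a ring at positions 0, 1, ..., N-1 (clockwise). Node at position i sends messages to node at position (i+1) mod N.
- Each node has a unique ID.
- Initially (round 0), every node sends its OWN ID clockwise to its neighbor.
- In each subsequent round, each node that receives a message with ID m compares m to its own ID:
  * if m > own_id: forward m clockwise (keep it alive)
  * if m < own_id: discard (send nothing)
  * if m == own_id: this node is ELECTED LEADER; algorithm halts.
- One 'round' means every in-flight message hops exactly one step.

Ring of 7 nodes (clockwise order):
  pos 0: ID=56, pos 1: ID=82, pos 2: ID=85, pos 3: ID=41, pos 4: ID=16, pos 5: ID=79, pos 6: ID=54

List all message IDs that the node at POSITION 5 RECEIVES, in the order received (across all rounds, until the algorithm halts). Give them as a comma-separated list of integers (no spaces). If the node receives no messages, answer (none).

Answer: 16,41,85

Derivation:
Round 1: pos1(id82) recv 56: drop; pos2(id85) recv 82: drop; pos3(id41) recv 85: fwd; pos4(id16) recv 41: fwd; pos5(id79) recv 16: drop; pos6(id54) recv 79: fwd; pos0(id56) recv 54: drop
Round 2: pos4(id16) recv 85: fwd; pos5(id79) recv 41: drop; pos0(id56) recv 79: fwd
Round 3: pos5(id79) recv 85: fwd; pos1(id82) recv 79: drop
Round 4: pos6(id54) recv 85: fwd
Round 5: pos0(id56) recv 85: fwd
Round 6: pos1(id82) recv 85: fwd
Round 7: pos2(id85) recv 85: ELECTED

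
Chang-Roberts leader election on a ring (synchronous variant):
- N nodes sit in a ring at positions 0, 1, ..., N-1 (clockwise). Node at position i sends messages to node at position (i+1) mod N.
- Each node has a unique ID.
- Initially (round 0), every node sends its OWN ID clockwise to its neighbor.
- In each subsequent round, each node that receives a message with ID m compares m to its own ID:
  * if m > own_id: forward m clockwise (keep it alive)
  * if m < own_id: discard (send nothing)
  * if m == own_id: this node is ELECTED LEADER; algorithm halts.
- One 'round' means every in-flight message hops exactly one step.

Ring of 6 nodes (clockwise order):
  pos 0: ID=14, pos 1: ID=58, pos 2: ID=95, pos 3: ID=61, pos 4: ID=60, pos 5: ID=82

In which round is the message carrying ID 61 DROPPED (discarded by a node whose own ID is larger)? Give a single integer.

Round 1: pos1(id58) recv 14: drop; pos2(id95) recv 58: drop; pos3(id61) recv 95: fwd; pos4(id60) recv 61: fwd; pos5(id82) recv 60: drop; pos0(id14) recv 82: fwd
Round 2: pos4(id60) recv 95: fwd; pos5(id82) recv 61: drop; pos1(id58) recv 82: fwd
Round 3: pos5(id82) recv 95: fwd; pos2(id95) recv 82: drop
Round 4: pos0(id14) recv 95: fwd
Round 5: pos1(id58) recv 95: fwd
Round 6: pos2(id95) recv 95: ELECTED
Message ID 61 originates at pos 3; dropped at pos 5 in round 2

Answer: 2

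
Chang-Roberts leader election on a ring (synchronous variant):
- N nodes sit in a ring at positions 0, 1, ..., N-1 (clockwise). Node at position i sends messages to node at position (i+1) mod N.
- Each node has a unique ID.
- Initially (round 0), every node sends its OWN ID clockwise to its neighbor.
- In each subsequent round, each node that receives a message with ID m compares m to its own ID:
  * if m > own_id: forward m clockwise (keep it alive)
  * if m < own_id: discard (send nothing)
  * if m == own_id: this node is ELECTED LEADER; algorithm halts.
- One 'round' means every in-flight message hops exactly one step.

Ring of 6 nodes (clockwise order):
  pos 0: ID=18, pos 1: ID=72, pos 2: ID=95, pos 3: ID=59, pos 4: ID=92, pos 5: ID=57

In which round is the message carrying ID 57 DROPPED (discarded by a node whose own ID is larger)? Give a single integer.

Round 1: pos1(id72) recv 18: drop; pos2(id95) recv 72: drop; pos3(id59) recv 95: fwd; pos4(id92) recv 59: drop; pos5(id57) recv 92: fwd; pos0(id18) recv 57: fwd
Round 2: pos4(id92) recv 95: fwd; pos0(id18) recv 92: fwd; pos1(id72) recv 57: drop
Round 3: pos5(id57) recv 95: fwd; pos1(id72) recv 92: fwd
Round 4: pos0(id18) recv 95: fwd; pos2(id95) recv 92: drop
Round 5: pos1(id72) recv 95: fwd
Round 6: pos2(id95) recv 95: ELECTED
Message ID 57 originates at pos 5; dropped at pos 1 in round 2

Answer: 2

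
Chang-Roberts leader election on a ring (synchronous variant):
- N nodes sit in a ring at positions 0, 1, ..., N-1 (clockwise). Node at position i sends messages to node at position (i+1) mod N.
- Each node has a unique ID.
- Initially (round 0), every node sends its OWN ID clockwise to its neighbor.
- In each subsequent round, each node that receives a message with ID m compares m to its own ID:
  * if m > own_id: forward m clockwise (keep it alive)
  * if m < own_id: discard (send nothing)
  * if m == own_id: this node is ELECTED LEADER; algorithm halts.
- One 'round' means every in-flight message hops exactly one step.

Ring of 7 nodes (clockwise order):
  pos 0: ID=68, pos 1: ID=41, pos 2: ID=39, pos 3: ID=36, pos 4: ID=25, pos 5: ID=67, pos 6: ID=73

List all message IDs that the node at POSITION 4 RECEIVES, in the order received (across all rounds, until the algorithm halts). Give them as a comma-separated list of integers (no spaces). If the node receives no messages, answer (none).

Answer: 36,39,41,68,73

Derivation:
Round 1: pos1(id41) recv 68: fwd; pos2(id39) recv 41: fwd; pos3(id36) recv 39: fwd; pos4(id25) recv 36: fwd; pos5(id67) recv 25: drop; pos6(id73) recv 67: drop; pos0(id68) recv 73: fwd
Round 2: pos2(id39) recv 68: fwd; pos3(id36) recv 41: fwd; pos4(id25) recv 39: fwd; pos5(id67) recv 36: drop; pos1(id41) recv 73: fwd
Round 3: pos3(id36) recv 68: fwd; pos4(id25) recv 41: fwd; pos5(id67) recv 39: drop; pos2(id39) recv 73: fwd
Round 4: pos4(id25) recv 68: fwd; pos5(id67) recv 41: drop; pos3(id36) recv 73: fwd
Round 5: pos5(id67) recv 68: fwd; pos4(id25) recv 73: fwd
Round 6: pos6(id73) recv 68: drop; pos5(id67) recv 73: fwd
Round 7: pos6(id73) recv 73: ELECTED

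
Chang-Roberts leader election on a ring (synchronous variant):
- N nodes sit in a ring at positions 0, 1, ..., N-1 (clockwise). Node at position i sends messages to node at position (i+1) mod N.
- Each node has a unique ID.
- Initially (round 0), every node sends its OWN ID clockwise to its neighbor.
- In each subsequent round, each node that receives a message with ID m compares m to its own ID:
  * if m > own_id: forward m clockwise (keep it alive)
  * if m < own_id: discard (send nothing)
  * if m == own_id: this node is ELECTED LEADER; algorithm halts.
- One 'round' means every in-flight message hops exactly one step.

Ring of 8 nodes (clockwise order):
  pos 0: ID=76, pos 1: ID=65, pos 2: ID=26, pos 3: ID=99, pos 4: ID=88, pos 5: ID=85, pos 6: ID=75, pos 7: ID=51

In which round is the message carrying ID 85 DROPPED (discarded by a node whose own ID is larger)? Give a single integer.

Answer: 6

Derivation:
Round 1: pos1(id65) recv 76: fwd; pos2(id26) recv 65: fwd; pos3(id99) recv 26: drop; pos4(id88) recv 99: fwd; pos5(id85) recv 88: fwd; pos6(id75) recv 85: fwd; pos7(id51) recv 75: fwd; pos0(id76) recv 51: drop
Round 2: pos2(id26) recv 76: fwd; pos3(id99) recv 65: drop; pos5(id85) recv 99: fwd; pos6(id75) recv 88: fwd; pos7(id51) recv 85: fwd; pos0(id76) recv 75: drop
Round 3: pos3(id99) recv 76: drop; pos6(id75) recv 99: fwd; pos7(id51) recv 88: fwd; pos0(id76) recv 85: fwd
Round 4: pos7(id51) recv 99: fwd; pos0(id76) recv 88: fwd; pos1(id65) recv 85: fwd
Round 5: pos0(id76) recv 99: fwd; pos1(id65) recv 88: fwd; pos2(id26) recv 85: fwd
Round 6: pos1(id65) recv 99: fwd; pos2(id26) recv 88: fwd; pos3(id99) recv 85: drop
Round 7: pos2(id26) recv 99: fwd; pos3(id99) recv 88: drop
Round 8: pos3(id99) recv 99: ELECTED
Message ID 85 originates at pos 5; dropped at pos 3 in round 6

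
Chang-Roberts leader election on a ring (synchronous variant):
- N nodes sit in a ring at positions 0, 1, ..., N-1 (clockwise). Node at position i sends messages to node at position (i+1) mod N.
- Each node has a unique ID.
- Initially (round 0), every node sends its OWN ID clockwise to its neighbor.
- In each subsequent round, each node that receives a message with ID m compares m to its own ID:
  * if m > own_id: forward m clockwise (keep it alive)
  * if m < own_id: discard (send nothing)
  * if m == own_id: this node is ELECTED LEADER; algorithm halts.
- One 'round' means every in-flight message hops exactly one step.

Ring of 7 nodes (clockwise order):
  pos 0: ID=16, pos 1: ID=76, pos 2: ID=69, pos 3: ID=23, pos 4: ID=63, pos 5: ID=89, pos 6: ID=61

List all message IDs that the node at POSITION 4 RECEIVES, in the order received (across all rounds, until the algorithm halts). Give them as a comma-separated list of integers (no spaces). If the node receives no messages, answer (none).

Round 1: pos1(id76) recv 16: drop; pos2(id69) recv 76: fwd; pos3(id23) recv 69: fwd; pos4(id63) recv 23: drop; pos5(id89) recv 63: drop; pos6(id61) recv 89: fwd; pos0(id16) recv 61: fwd
Round 2: pos3(id23) recv 76: fwd; pos4(id63) recv 69: fwd; pos0(id16) recv 89: fwd; pos1(id76) recv 61: drop
Round 3: pos4(id63) recv 76: fwd; pos5(id89) recv 69: drop; pos1(id76) recv 89: fwd
Round 4: pos5(id89) recv 76: drop; pos2(id69) recv 89: fwd
Round 5: pos3(id23) recv 89: fwd
Round 6: pos4(id63) recv 89: fwd
Round 7: pos5(id89) recv 89: ELECTED

Answer: 23,69,76,89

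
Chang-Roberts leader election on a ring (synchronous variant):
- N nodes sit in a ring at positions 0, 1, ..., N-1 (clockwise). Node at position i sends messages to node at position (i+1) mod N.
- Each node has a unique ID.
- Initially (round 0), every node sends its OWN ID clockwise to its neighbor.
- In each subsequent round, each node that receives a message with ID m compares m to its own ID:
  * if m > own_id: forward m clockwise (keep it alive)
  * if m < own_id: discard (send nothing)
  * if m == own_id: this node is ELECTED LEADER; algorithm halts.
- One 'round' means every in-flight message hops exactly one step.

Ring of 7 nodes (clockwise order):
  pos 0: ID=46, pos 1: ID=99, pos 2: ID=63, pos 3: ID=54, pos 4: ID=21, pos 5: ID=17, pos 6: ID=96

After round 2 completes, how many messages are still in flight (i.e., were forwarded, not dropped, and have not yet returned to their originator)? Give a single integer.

Answer: 3

Derivation:
Round 1: pos1(id99) recv 46: drop; pos2(id63) recv 99: fwd; pos3(id54) recv 63: fwd; pos4(id21) recv 54: fwd; pos5(id17) recv 21: fwd; pos6(id96) recv 17: drop; pos0(id46) recv 96: fwd
Round 2: pos3(id54) recv 99: fwd; pos4(id21) recv 63: fwd; pos5(id17) recv 54: fwd; pos6(id96) recv 21: drop; pos1(id99) recv 96: drop
After round 2: 3 messages still in flight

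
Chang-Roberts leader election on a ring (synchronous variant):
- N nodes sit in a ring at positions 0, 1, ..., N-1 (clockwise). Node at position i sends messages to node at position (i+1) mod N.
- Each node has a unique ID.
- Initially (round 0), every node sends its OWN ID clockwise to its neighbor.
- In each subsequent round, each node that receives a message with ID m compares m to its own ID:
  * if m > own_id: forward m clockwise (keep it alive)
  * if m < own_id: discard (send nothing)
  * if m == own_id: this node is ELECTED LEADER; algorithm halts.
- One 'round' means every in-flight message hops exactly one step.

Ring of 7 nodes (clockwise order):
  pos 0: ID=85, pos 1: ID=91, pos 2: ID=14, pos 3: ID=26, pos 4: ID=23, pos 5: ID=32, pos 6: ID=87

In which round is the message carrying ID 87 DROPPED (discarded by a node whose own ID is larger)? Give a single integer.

Round 1: pos1(id91) recv 85: drop; pos2(id14) recv 91: fwd; pos3(id26) recv 14: drop; pos4(id23) recv 26: fwd; pos5(id32) recv 23: drop; pos6(id87) recv 32: drop; pos0(id85) recv 87: fwd
Round 2: pos3(id26) recv 91: fwd; pos5(id32) recv 26: drop; pos1(id91) recv 87: drop
Round 3: pos4(id23) recv 91: fwd
Round 4: pos5(id32) recv 91: fwd
Round 5: pos6(id87) recv 91: fwd
Round 6: pos0(id85) recv 91: fwd
Round 7: pos1(id91) recv 91: ELECTED
Message ID 87 originates at pos 6; dropped at pos 1 in round 2

Answer: 2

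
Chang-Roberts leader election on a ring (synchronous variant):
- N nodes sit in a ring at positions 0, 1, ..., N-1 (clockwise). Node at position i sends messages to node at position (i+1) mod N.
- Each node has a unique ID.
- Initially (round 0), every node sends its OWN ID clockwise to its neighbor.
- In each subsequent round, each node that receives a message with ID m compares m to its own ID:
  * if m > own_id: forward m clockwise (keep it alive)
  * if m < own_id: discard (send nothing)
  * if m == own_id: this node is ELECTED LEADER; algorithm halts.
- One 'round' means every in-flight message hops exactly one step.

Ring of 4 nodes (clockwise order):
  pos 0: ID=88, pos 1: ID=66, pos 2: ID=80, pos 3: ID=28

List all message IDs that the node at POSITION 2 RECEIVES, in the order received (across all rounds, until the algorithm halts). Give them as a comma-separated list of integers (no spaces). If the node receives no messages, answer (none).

Round 1: pos1(id66) recv 88: fwd; pos2(id80) recv 66: drop; pos3(id28) recv 80: fwd; pos0(id88) recv 28: drop
Round 2: pos2(id80) recv 88: fwd; pos0(id88) recv 80: drop
Round 3: pos3(id28) recv 88: fwd
Round 4: pos0(id88) recv 88: ELECTED

Answer: 66,88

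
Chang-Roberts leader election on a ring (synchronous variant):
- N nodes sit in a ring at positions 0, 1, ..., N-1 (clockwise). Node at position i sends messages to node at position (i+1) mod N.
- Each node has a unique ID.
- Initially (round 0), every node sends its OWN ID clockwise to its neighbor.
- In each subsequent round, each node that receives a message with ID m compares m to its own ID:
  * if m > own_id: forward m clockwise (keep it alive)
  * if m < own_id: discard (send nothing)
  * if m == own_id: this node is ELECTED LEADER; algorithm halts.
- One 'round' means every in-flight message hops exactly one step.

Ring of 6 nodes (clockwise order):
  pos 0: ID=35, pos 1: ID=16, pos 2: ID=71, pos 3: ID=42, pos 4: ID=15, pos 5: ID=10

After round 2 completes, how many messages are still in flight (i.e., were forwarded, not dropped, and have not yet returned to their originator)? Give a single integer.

Answer: 2

Derivation:
Round 1: pos1(id16) recv 35: fwd; pos2(id71) recv 16: drop; pos3(id42) recv 71: fwd; pos4(id15) recv 42: fwd; pos5(id10) recv 15: fwd; pos0(id35) recv 10: drop
Round 2: pos2(id71) recv 35: drop; pos4(id15) recv 71: fwd; pos5(id10) recv 42: fwd; pos0(id35) recv 15: drop
After round 2: 2 messages still in flight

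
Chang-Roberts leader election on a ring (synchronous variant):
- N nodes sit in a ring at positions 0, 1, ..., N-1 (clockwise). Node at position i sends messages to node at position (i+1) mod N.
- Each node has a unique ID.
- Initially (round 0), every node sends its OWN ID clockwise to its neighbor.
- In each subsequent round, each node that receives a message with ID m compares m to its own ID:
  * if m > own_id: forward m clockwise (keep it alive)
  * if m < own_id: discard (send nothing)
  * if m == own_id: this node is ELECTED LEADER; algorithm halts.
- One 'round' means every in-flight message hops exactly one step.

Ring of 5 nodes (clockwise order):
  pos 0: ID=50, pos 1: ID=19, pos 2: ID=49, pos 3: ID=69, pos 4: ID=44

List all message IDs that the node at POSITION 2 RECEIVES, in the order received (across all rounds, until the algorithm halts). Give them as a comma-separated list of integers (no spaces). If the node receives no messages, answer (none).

Answer: 19,50,69

Derivation:
Round 1: pos1(id19) recv 50: fwd; pos2(id49) recv 19: drop; pos3(id69) recv 49: drop; pos4(id44) recv 69: fwd; pos0(id50) recv 44: drop
Round 2: pos2(id49) recv 50: fwd; pos0(id50) recv 69: fwd
Round 3: pos3(id69) recv 50: drop; pos1(id19) recv 69: fwd
Round 4: pos2(id49) recv 69: fwd
Round 5: pos3(id69) recv 69: ELECTED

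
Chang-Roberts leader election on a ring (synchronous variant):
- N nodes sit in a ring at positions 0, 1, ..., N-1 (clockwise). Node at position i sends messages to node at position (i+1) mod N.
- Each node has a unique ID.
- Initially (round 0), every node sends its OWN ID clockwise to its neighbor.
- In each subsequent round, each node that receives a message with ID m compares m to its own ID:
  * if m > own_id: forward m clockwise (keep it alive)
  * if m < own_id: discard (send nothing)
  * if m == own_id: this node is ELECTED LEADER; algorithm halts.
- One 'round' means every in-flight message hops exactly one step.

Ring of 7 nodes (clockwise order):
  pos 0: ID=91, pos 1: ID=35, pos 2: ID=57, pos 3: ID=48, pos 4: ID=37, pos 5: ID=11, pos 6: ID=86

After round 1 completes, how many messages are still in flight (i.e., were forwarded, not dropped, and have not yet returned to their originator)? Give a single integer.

Answer: 4

Derivation:
Round 1: pos1(id35) recv 91: fwd; pos2(id57) recv 35: drop; pos3(id48) recv 57: fwd; pos4(id37) recv 48: fwd; pos5(id11) recv 37: fwd; pos6(id86) recv 11: drop; pos0(id91) recv 86: drop
After round 1: 4 messages still in flight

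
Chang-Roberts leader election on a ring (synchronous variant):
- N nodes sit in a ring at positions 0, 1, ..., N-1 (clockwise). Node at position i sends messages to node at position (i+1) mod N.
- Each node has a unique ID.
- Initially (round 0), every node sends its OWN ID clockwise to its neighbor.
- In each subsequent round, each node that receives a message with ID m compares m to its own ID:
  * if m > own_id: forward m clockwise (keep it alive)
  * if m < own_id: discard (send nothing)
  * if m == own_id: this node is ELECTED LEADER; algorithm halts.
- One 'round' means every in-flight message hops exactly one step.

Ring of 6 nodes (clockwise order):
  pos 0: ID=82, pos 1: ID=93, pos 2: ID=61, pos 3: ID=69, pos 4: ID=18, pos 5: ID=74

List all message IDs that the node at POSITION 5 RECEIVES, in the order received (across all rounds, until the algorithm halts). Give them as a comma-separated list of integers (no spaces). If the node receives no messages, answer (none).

Round 1: pos1(id93) recv 82: drop; pos2(id61) recv 93: fwd; pos3(id69) recv 61: drop; pos4(id18) recv 69: fwd; pos5(id74) recv 18: drop; pos0(id82) recv 74: drop
Round 2: pos3(id69) recv 93: fwd; pos5(id74) recv 69: drop
Round 3: pos4(id18) recv 93: fwd
Round 4: pos5(id74) recv 93: fwd
Round 5: pos0(id82) recv 93: fwd
Round 6: pos1(id93) recv 93: ELECTED

Answer: 18,69,93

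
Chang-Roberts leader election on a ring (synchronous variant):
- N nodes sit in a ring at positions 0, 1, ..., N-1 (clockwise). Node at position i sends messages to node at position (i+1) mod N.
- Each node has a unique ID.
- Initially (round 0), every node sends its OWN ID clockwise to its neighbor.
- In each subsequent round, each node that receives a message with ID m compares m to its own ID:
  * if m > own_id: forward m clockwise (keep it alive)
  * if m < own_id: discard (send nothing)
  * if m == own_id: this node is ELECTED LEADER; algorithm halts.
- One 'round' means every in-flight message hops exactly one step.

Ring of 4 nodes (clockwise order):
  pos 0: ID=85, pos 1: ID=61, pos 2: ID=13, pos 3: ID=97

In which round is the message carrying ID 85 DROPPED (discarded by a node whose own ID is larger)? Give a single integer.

Round 1: pos1(id61) recv 85: fwd; pos2(id13) recv 61: fwd; pos3(id97) recv 13: drop; pos0(id85) recv 97: fwd
Round 2: pos2(id13) recv 85: fwd; pos3(id97) recv 61: drop; pos1(id61) recv 97: fwd
Round 3: pos3(id97) recv 85: drop; pos2(id13) recv 97: fwd
Round 4: pos3(id97) recv 97: ELECTED
Message ID 85 originates at pos 0; dropped at pos 3 in round 3

Answer: 3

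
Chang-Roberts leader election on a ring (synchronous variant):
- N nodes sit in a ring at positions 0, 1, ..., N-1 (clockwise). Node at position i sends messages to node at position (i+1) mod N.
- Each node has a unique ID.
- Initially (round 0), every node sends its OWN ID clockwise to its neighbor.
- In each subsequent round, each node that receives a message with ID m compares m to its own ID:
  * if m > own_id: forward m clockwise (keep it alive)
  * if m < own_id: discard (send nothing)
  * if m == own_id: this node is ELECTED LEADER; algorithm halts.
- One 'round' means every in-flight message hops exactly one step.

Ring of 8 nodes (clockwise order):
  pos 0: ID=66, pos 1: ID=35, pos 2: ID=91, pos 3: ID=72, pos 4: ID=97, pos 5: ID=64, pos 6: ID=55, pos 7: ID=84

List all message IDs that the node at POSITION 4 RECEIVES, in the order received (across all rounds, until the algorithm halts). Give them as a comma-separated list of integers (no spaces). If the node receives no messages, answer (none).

Answer: 72,91,97

Derivation:
Round 1: pos1(id35) recv 66: fwd; pos2(id91) recv 35: drop; pos3(id72) recv 91: fwd; pos4(id97) recv 72: drop; pos5(id64) recv 97: fwd; pos6(id55) recv 64: fwd; pos7(id84) recv 55: drop; pos0(id66) recv 84: fwd
Round 2: pos2(id91) recv 66: drop; pos4(id97) recv 91: drop; pos6(id55) recv 97: fwd; pos7(id84) recv 64: drop; pos1(id35) recv 84: fwd
Round 3: pos7(id84) recv 97: fwd; pos2(id91) recv 84: drop
Round 4: pos0(id66) recv 97: fwd
Round 5: pos1(id35) recv 97: fwd
Round 6: pos2(id91) recv 97: fwd
Round 7: pos3(id72) recv 97: fwd
Round 8: pos4(id97) recv 97: ELECTED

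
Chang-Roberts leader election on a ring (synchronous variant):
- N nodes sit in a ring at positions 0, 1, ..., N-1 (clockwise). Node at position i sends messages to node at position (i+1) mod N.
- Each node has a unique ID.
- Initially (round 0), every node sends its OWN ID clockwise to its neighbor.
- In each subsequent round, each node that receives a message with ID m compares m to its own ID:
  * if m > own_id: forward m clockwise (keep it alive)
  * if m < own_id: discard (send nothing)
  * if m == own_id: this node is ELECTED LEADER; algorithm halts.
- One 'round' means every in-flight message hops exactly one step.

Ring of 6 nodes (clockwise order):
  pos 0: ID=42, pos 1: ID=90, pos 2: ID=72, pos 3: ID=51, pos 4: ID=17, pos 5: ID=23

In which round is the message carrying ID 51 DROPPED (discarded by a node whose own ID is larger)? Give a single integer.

Round 1: pos1(id90) recv 42: drop; pos2(id72) recv 90: fwd; pos3(id51) recv 72: fwd; pos4(id17) recv 51: fwd; pos5(id23) recv 17: drop; pos0(id42) recv 23: drop
Round 2: pos3(id51) recv 90: fwd; pos4(id17) recv 72: fwd; pos5(id23) recv 51: fwd
Round 3: pos4(id17) recv 90: fwd; pos5(id23) recv 72: fwd; pos0(id42) recv 51: fwd
Round 4: pos5(id23) recv 90: fwd; pos0(id42) recv 72: fwd; pos1(id90) recv 51: drop
Round 5: pos0(id42) recv 90: fwd; pos1(id90) recv 72: drop
Round 6: pos1(id90) recv 90: ELECTED
Message ID 51 originates at pos 3; dropped at pos 1 in round 4

Answer: 4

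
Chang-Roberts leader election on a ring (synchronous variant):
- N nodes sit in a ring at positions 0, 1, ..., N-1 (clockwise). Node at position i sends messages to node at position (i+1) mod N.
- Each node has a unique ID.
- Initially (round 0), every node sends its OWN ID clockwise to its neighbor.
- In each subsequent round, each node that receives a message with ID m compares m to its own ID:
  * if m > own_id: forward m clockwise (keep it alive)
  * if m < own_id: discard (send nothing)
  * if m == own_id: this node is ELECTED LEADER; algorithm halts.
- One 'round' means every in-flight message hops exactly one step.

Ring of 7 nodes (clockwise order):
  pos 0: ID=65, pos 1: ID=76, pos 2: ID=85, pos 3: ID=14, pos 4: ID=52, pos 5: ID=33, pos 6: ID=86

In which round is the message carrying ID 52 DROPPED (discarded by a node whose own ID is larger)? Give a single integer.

Round 1: pos1(id76) recv 65: drop; pos2(id85) recv 76: drop; pos3(id14) recv 85: fwd; pos4(id52) recv 14: drop; pos5(id33) recv 52: fwd; pos6(id86) recv 33: drop; pos0(id65) recv 86: fwd
Round 2: pos4(id52) recv 85: fwd; pos6(id86) recv 52: drop; pos1(id76) recv 86: fwd
Round 3: pos5(id33) recv 85: fwd; pos2(id85) recv 86: fwd
Round 4: pos6(id86) recv 85: drop; pos3(id14) recv 86: fwd
Round 5: pos4(id52) recv 86: fwd
Round 6: pos5(id33) recv 86: fwd
Round 7: pos6(id86) recv 86: ELECTED
Message ID 52 originates at pos 4; dropped at pos 6 in round 2

Answer: 2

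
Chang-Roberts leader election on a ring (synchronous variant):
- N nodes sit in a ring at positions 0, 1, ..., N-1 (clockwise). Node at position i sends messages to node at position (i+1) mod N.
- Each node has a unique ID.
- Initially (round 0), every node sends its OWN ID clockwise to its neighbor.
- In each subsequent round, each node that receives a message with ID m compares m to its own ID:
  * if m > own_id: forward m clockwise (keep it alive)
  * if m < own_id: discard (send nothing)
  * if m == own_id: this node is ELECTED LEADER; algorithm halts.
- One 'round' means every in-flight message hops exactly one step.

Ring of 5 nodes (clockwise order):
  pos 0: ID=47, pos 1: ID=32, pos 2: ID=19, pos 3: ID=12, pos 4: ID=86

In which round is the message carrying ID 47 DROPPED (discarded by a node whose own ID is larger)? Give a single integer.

Round 1: pos1(id32) recv 47: fwd; pos2(id19) recv 32: fwd; pos3(id12) recv 19: fwd; pos4(id86) recv 12: drop; pos0(id47) recv 86: fwd
Round 2: pos2(id19) recv 47: fwd; pos3(id12) recv 32: fwd; pos4(id86) recv 19: drop; pos1(id32) recv 86: fwd
Round 3: pos3(id12) recv 47: fwd; pos4(id86) recv 32: drop; pos2(id19) recv 86: fwd
Round 4: pos4(id86) recv 47: drop; pos3(id12) recv 86: fwd
Round 5: pos4(id86) recv 86: ELECTED
Message ID 47 originates at pos 0; dropped at pos 4 in round 4

Answer: 4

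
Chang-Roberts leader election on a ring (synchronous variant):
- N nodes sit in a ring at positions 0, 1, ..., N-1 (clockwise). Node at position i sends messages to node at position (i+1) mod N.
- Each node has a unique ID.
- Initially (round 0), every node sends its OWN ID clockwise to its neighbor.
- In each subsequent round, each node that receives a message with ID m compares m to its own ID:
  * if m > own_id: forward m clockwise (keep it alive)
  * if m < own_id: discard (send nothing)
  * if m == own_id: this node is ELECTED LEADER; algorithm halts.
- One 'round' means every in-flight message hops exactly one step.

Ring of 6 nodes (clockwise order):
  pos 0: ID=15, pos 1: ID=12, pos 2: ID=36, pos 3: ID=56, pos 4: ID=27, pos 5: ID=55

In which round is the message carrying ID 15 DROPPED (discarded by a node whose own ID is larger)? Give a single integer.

Answer: 2

Derivation:
Round 1: pos1(id12) recv 15: fwd; pos2(id36) recv 12: drop; pos3(id56) recv 36: drop; pos4(id27) recv 56: fwd; pos5(id55) recv 27: drop; pos0(id15) recv 55: fwd
Round 2: pos2(id36) recv 15: drop; pos5(id55) recv 56: fwd; pos1(id12) recv 55: fwd
Round 3: pos0(id15) recv 56: fwd; pos2(id36) recv 55: fwd
Round 4: pos1(id12) recv 56: fwd; pos3(id56) recv 55: drop
Round 5: pos2(id36) recv 56: fwd
Round 6: pos3(id56) recv 56: ELECTED
Message ID 15 originates at pos 0; dropped at pos 2 in round 2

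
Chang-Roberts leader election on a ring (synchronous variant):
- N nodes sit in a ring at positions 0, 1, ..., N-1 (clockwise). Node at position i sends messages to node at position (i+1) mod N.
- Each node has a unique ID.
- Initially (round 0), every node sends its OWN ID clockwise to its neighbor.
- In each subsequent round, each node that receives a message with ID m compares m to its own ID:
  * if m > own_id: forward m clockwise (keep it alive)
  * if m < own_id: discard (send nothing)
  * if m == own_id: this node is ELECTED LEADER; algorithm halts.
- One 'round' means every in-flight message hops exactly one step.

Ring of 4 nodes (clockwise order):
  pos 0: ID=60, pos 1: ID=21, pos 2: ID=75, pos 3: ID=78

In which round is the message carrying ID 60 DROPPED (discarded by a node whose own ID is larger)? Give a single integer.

Round 1: pos1(id21) recv 60: fwd; pos2(id75) recv 21: drop; pos3(id78) recv 75: drop; pos0(id60) recv 78: fwd
Round 2: pos2(id75) recv 60: drop; pos1(id21) recv 78: fwd
Round 3: pos2(id75) recv 78: fwd
Round 4: pos3(id78) recv 78: ELECTED
Message ID 60 originates at pos 0; dropped at pos 2 in round 2

Answer: 2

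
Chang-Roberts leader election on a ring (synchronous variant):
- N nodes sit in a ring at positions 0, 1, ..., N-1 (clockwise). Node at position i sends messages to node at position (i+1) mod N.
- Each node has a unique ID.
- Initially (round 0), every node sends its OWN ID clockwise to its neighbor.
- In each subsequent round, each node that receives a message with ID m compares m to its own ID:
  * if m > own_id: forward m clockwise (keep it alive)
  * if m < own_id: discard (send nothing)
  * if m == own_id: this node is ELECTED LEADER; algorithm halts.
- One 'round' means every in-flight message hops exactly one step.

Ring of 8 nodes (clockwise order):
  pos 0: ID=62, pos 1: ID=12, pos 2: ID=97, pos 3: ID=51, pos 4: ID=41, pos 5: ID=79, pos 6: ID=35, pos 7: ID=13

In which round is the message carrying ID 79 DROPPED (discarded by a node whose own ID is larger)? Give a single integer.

Round 1: pos1(id12) recv 62: fwd; pos2(id97) recv 12: drop; pos3(id51) recv 97: fwd; pos4(id41) recv 51: fwd; pos5(id79) recv 41: drop; pos6(id35) recv 79: fwd; pos7(id13) recv 35: fwd; pos0(id62) recv 13: drop
Round 2: pos2(id97) recv 62: drop; pos4(id41) recv 97: fwd; pos5(id79) recv 51: drop; pos7(id13) recv 79: fwd; pos0(id62) recv 35: drop
Round 3: pos5(id79) recv 97: fwd; pos0(id62) recv 79: fwd
Round 4: pos6(id35) recv 97: fwd; pos1(id12) recv 79: fwd
Round 5: pos7(id13) recv 97: fwd; pos2(id97) recv 79: drop
Round 6: pos0(id62) recv 97: fwd
Round 7: pos1(id12) recv 97: fwd
Round 8: pos2(id97) recv 97: ELECTED
Message ID 79 originates at pos 5; dropped at pos 2 in round 5

Answer: 5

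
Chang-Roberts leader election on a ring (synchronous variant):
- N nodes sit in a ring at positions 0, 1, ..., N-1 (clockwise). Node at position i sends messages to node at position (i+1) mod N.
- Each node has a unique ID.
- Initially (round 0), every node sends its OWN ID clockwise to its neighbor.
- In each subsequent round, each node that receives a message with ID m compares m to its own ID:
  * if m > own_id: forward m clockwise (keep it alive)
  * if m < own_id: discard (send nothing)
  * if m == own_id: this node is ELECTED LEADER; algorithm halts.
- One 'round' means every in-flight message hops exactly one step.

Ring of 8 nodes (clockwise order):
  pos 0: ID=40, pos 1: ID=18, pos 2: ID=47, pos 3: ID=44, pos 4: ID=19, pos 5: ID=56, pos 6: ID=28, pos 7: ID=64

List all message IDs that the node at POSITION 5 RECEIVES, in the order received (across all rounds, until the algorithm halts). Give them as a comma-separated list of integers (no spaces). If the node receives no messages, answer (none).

Round 1: pos1(id18) recv 40: fwd; pos2(id47) recv 18: drop; pos3(id44) recv 47: fwd; pos4(id19) recv 44: fwd; pos5(id56) recv 19: drop; pos6(id28) recv 56: fwd; pos7(id64) recv 28: drop; pos0(id40) recv 64: fwd
Round 2: pos2(id47) recv 40: drop; pos4(id19) recv 47: fwd; pos5(id56) recv 44: drop; pos7(id64) recv 56: drop; pos1(id18) recv 64: fwd
Round 3: pos5(id56) recv 47: drop; pos2(id47) recv 64: fwd
Round 4: pos3(id44) recv 64: fwd
Round 5: pos4(id19) recv 64: fwd
Round 6: pos5(id56) recv 64: fwd
Round 7: pos6(id28) recv 64: fwd
Round 8: pos7(id64) recv 64: ELECTED

Answer: 19,44,47,64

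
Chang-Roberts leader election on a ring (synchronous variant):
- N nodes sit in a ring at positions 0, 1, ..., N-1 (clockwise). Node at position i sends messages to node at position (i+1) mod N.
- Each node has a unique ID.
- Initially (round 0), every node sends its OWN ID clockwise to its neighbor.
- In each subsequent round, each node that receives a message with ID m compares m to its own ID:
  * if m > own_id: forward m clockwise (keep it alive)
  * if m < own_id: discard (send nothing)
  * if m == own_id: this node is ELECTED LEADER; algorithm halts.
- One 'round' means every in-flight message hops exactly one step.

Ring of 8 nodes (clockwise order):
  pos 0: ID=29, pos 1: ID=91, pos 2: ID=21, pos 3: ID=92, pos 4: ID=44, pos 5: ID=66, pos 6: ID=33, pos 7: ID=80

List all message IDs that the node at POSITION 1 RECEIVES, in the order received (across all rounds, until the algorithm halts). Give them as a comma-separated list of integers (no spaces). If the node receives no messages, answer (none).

Round 1: pos1(id91) recv 29: drop; pos2(id21) recv 91: fwd; pos3(id92) recv 21: drop; pos4(id44) recv 92: fwd; pos5(id66) recv 44: drop; pos6(id33) recv 66: fwd; pos7(id80) recv 33: drop; pos0(id29) recv 80: fwd
Round 2: pos3(id92) recv 91: drop; pos5(id66) recv 92: fwd; pos7(id80) recv 66: drop; pos1(id91) recv 80: drop
Round 3: pos6(id33) recv 92: fwd
Round 4: pos7(id80) recv 92: fwd
Round 5: pos0(id29) recv 92: fwd
Round 6: pos1(id91) recv 92: fwd
Round 7: pos2(id21) recv 92: fwd
Round 8: pos3(id92) recv 92: ELECTED

Answer: 29,80,92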